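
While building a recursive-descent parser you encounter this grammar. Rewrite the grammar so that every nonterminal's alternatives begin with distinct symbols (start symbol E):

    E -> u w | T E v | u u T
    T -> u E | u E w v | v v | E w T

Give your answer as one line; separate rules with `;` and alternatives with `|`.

E -> T E v | u E'; T -> v v | E w T | u E T'; E' -> w | u T; T' -> epsilon | w v

E has alternatives sharing prefix 'u': factor to E → u E' with E' → w | u T.
T has alternatives sharing prefix 'u E': factor to T → u E T' with T' → ε | w v.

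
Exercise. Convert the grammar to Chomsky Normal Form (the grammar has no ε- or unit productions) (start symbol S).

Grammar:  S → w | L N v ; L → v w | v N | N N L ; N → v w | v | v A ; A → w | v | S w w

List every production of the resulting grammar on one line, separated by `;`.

Introduce a nonterminal for each terminal appearing in a rule of length ≥ 2: X1 → v, X2 → w.
Binarize each right-hand side of length ≥ 3 by chaining fresh nonterminals (Y1, Y2, …): affected rules were S → L N X1; L → N N L; A → S X2 X2.

S → w | L Y1; L → X1 X2 | X1 N | N Y2; N → X1 X2 | v | X1 A; A → w | v | S Y3; X1 → v; X2 → w; Y1 → N X1; Y2 → N L; Y3 → X2 X2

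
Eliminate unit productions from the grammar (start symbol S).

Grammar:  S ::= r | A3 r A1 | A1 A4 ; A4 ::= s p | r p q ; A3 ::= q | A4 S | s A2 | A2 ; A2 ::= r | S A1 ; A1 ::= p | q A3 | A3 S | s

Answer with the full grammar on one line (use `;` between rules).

S ::= r | A3 r A1 | A1 A4; A4 ::= s p | r p q; A3 ::= r | S A1 | q | A4 S | s A2; A2 ::= r | S A1; A1 ::= p | q A3 | A3 S | s

Unit pairs: A3 ⇒* {A2}.
For every A with A ⇒* B via unit rules, add B's non-unit alternatives to A; then delete every rule of the form X → Y.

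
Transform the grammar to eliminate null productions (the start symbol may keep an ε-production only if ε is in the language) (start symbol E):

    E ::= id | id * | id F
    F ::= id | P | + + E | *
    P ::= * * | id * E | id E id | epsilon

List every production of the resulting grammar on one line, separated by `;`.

E ::= id | id * | id F; F ::= id | P | + + E | *; P ::= * * | id * E | id E id

The nullable symbols are {F, P}.
ε ∉ L(G), so no ε-production is kept.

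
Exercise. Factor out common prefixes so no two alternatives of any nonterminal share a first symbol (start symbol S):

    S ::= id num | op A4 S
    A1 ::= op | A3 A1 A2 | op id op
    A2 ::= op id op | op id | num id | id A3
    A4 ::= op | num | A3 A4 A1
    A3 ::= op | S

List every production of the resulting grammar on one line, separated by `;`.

S ::= id num | op A4 S; A1 ::= A3 A1 A2 | op A1'; A2 ::= num id | id A3 | op id A2'; A4 ::= op | num | A3 A4 A1; A3 ::= op | S; A1' ::= ε | id op; A2' ::= op | ε

A1 has alternatives sharing prefix 'op': factor to A1 → op A1' with A1' → ε | id op.
A2 has alternatives sharing prefix 'op id': factor to A2 → op id A2' with A2' → op | ε.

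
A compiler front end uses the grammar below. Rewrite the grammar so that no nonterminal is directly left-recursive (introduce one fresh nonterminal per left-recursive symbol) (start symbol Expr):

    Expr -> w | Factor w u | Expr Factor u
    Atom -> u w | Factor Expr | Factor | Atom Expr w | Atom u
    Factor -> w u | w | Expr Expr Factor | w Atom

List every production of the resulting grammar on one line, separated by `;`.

Left recursion appears on Expr, Atom.
For Expr: α = {Factor u}, β = {w, Factor w u}. Rewrite as Expr → β Expr1 and Expr1 → α Expr1 | ε.
For Atom: α = {Expr w, u}, β = {u w, Factor Expr, Factor}. Rewrite as Atom → β Atom1 and Atom1 → α Atom1 | ε.

Expr -> w Expr1 | Factor w u Expr1; Atom -> u w Atom1 | Factor Expr Atom1 | Factor Atom1; Factor -> w u | w | Expr Expr Factor | w Atom; Expr1 -> Factor u Expr1 | ε; Atom1 -> Expr w Atom1 | u Atom1 | ε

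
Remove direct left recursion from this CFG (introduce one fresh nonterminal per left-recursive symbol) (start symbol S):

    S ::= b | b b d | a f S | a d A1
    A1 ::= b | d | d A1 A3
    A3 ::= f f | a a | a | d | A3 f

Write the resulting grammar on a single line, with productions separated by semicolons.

S ::= b | b b d | a f S | a d A1; A1 ::= b | d | d A1 A3; A3 ::= f f A3' | a a A3' | a A3' | d A3'; A3' ::= f A3' | ε

Directly left-recursive nonterminal: A3.
For A3: α = {f}, β = {f f, a a, a, d}. Rewrite as A3 → β A3' and A3' → α A3' | ε.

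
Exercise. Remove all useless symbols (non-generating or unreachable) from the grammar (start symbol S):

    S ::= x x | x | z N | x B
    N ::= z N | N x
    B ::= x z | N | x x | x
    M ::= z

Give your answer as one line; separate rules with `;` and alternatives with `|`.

Generating nonterminals: {B, M, S}.
Reachable from S after that: {B, S}.
Removed useless symbols: {M, N} and every production mentioning them.

S ::= x x | x | x B; B ::= x z | x x | x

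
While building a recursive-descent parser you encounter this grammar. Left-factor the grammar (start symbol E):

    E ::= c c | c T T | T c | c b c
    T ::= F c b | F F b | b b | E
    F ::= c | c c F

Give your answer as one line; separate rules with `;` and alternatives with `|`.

E has alternatives sharing prefix 'c': factor to E → c E' with E' → c | T T | b c.
T has alternatives sharing prefix 'F': factor to T → F T' with T' → c b | F b.
F has alternatives sharing prefix 'c': factor to F → c F' with F' → ε | c F.

E ::= T c | c E'; T ::= b b | E | F T'; F ::= c F'; E' ::= c | T T | b c; T' ::= c b | F b; F' ::= ε | c F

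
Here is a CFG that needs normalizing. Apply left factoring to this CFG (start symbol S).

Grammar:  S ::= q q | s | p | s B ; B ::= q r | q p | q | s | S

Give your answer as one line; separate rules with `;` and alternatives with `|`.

S has alternatives sharing prefix 's': factor to S → s S' with S' → ε | B.
B has alternatives sharing prefix 'q': factor to B → q B' with B' → r | p | ε.

S ::= q q | p | s S'; B ::= s | S | q B'; S' ::= ε | B; B' ::= r | p | ε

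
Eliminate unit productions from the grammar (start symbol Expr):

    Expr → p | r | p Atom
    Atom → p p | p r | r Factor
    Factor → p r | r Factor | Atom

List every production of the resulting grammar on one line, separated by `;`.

Expr → p | r | p Atom; Atom → p p | p r | r Factor; Factor → p p | p r | r Factor

Unit pairs: Factor ⇒* {Atom}.
For every A with A ⇒* B via unit rules, add B's non-unit alternatives to A; then delete every rule of the form X → Y.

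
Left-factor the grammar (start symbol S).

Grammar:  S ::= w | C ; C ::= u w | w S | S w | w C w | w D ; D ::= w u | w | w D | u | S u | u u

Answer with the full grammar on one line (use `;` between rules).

S ::= w | C; C ::= u w | S w | w C'; D ::= S u | w D' | u D''; C' ::= S | C w | D; D' ::= u | ε | D; D'' ::= ε | u

C has alternatives sharing prefix 'w': factor to C → w C' with C' → S | C w | D.
D has alternatives sharing prefix 'w': factor to D → w D' with D' → u | ε | D.
D has alternatives sharing prefix 'u': factor to D → u D'' with D'' → ε | u.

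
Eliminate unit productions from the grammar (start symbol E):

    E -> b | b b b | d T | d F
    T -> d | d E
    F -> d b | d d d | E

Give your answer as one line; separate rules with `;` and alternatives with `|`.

E -> b | b b b | d T | d F; T -> d | d E; F -> b | b b b | d T | d F | d b | d d d

Unit pairs: F ⇒* {E}.
For each unit pair (A, B), copy every non-unit production of B to A, then drop all unit productions.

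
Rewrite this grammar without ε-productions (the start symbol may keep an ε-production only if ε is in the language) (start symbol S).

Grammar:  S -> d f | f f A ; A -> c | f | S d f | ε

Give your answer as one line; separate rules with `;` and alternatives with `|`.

S -> d f | f f A | f f; A -> c | f | S d f

Nullable set = {A}.
ε ∉ L(G), so no ε-production is kept.
Expand every rule over subsets of its nullable positions: S → f f A gives f f A | f f.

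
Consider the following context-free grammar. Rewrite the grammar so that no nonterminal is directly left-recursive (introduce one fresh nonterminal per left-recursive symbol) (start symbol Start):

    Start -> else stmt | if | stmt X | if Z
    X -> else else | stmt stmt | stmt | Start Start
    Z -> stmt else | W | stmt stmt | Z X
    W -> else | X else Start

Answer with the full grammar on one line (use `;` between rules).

Start -> else stmt | if | stmt X | if Z; X -> else else | stmt stmt | stmt | Start Start; Z -> stmt else Z1 | W Z1 | stmt stmt Z1; W -> else | X else Start; Z1 -> X Z1 | ε

Left recursion appears on Z.
For Z: α = {X}, β = {stmt else, W, stmt stmt}. Rewrite as Z → β Z1 and Z1 → α Z1 | ε.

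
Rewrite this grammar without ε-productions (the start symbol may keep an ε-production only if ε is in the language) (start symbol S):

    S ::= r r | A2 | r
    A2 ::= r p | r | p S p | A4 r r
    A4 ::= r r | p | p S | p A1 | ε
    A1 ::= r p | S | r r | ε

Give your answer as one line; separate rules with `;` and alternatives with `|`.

Nullable set = {A1, A4}.
ε ∉ L(G), so no ε-production is kept.
For each production, add variants omitting each subset of nullable occurrences: A2 → A4 r r gives A4 r r | r r.

S ::= r r | A2 | r; A2 ::= r p | r | p S p | A4 r r | r r; A4 ::= r r | p | p S | p A1; A1 ::= r p | S | r r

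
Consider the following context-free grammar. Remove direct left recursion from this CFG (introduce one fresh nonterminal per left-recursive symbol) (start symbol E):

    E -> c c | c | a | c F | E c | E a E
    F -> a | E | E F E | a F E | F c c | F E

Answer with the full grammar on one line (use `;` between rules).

E -> c c E' | c E' | a E' | c F E'; F -> a F' | E F' | E F E F' | a F E F'; E' -> c E' | a E E' | ε; F' -> c c F' | E F' | ε

Directly left-recursive nonterminals: E, F.
For E: α = {c, a E}, β = {c c, c, a, c F}. Rewrite as E → β E' and E' → α E' | ε.
For F: α = {c c, E}, β = {a, E, E F E, a F E}. Rewrite as F → β F' and F' → α F' | ε.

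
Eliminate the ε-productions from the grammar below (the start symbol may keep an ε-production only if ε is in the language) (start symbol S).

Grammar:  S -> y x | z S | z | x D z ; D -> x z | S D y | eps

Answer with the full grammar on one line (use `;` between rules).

Nullable set = {D}.
ε ∉ L(G), so no ε-production is kept.
Add the nullable-subset variants: S → x D z gives x D z | x z. D → S D y gives S D y | S y.

S -> y x | z S | z | x D z | x z; D -> x z | S D y | S y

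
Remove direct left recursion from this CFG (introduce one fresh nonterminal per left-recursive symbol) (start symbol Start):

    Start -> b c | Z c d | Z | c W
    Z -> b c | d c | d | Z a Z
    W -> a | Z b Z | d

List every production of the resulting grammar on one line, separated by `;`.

Start -> b c | Z c d | Z | c W; Z -> b c Z1 | d c Z1 | d Z1; W -> a | Z b Z | d; Z1 -> a Z Z1 | ε

Z is directly left-recursive.
For Z: α = {a Z}, β = {b c, d c, d}. Rewrite as Z → β Z1 and Z1 → α Z1 | ε.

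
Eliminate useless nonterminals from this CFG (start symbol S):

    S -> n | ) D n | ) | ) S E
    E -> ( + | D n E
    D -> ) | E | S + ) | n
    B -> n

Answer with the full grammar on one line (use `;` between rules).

S -> n | ) D n | ) | ) S E; E -> ( + | D n E; D -> ) | E | S + ) | n

Generating nonterminals: {B, D, E, S}.
Reachable from S after that: {D, E, S}.
Removed useless symbols: {B} and every production mentioning them.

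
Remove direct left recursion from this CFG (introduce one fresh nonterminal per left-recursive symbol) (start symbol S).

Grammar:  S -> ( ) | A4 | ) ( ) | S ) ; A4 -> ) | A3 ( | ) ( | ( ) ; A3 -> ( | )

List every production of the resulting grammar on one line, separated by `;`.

Left recursion appears on S.
For S: α = {)}, β = {( ), A4, ) ( )}. Rewrite as S → β S' and S' → α S' | ε.

S -> ( ) S' | A4 S' | ) ( ) S'; A4 -> ) | A3 ( | ) ( | ( ); A3 -> ( | ); S' -> ) S' | ε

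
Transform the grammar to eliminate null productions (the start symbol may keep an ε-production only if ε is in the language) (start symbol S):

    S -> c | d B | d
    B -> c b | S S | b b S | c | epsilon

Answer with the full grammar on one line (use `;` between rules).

S -> c | d B | d; B -> c b | S S | b b S | c

Nullable nonterminals: {B}.
ε ∉ L(G), so no ε-production is kept.
Add the nullable-subset variants: S → d B gives d B | d.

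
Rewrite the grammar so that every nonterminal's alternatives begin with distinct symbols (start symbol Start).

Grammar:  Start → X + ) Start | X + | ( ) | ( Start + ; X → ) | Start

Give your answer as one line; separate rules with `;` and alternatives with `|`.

Start has alternatives sharing prefix 'X +': factor to Start → X + Start1 with Start1 → ) Start | ε.
Start has alternatives sharing prefix '(': factor to Start → ( Start2 with Start2 → ) | Start +.

Start → X + Start1 | ( Start2; X → ) | Start; Start1 → ) Start | ε; Start2 → ) | Start +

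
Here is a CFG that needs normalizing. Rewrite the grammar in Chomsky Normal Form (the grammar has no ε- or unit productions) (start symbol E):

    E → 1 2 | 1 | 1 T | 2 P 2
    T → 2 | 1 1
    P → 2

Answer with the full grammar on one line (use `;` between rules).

Introduce a nonterminal for each terminal appearing in a rule of length ≥ 2: X1 → 1, X2 → 2.
Binarize each right-hand side of length ≥ 3 by chaining fresh nonterminals (Y1, Y2, …): affected rules were E → X2 P X2.

E → X1 X2 | 1 | X1 T | X2 Y1; T → 2 | X1 X1; P → 2; X1 → 1; X2 → 2; Y1 → P X2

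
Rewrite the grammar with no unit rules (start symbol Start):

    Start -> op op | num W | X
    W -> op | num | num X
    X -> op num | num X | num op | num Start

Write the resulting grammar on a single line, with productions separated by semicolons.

Start -> op op | num W | op num | num X | num op | num Start; W -> op | num | num X; X -> op num | num X | num op | num Start

Unit pairs: Start ⇒* {X}.
Replace each nonterminal's rules with the union of the non-unit rules of every nonterminal it unit-derives.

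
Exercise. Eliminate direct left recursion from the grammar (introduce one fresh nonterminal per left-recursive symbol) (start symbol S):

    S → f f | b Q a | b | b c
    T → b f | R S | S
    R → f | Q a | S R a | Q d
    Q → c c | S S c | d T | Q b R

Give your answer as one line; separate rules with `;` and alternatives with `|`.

S → f f | b Q a | b | b c; T → b f | R S | S; R → f | Q a | S R a | Q d; Q → c c Q' | S S c Q' | d T Q'; Q' → b R Q' | eps

Q is directly left-recursive.
For Q: α = {b R}, β = {c c, S S c, d T}. Rewrite as Q → β Q' and Q' → α Q' | ε.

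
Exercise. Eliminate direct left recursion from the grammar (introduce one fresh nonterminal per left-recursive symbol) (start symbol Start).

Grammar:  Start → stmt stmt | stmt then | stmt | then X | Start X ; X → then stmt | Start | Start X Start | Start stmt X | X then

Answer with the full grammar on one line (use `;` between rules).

Start → stmt stmt Start1 | stmt then Start1 | stmt Start1 | then X Start1; X → then stmt X1 | Start X1 | Start X Start X1 | Start stmt X X1; Start1 → X Start1 | ε; X1 → then X1 | ε

Directly left-recursive nonterminals: Start, X.
For Start: α = {X}, β = {stmt stmt, stmt then, stmt, then X}. Rewrite as Start → β Start1 and Start1 → α Start1 | ε.
For X: α = {then}, β = {then stmt, Start, Start X Start, Start stmt X}. Rewrite as X → β X1 and X1 → α X1 | ε.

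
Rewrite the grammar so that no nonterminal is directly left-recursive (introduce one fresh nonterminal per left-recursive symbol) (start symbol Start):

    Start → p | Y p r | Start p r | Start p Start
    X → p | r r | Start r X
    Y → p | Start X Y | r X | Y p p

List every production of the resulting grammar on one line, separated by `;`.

Left recursion appears on Start, Y.
For Start: α = {p r, p Start}, β = {p, Y p r}. Rewrite as Start → β Start1 and Start1 → α Start1 | ε.
For Y: α = {p p}, β = {p, Start X Y, r X}. Rewrite as Y → β Y1 and Y1 → α Y1 | ε.

Start → p Start1 | Y p r Start1; X → p | r r | Start r X; Y → p Y1 | Start X Y Y1 | r X Y1; Start1 → p r Start1 | p Start Start1 | ε; Y1 → p p Y1 | ε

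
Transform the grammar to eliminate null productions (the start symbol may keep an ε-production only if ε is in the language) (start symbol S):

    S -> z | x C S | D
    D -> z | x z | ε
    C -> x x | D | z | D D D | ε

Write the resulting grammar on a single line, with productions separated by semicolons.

S -> z | x C S | x C | x S | x | D | ε; D -> z | x z; C -> x x | D | z | D D D | D D

Nullable nonterminals: {C, D, S}.
ε ∈ L(G) since S is nullable, so keep S → ε.
For each production, add variants omitting each subset of nullable occurrences: S → x C S gives x C S | x C | x S | x. C → D D D gives D D D | D D.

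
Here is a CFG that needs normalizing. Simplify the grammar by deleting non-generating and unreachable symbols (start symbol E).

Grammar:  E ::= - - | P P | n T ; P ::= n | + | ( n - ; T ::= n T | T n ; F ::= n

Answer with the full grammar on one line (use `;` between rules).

Generating nonterminals: {E, F, P}.
Reachable from E after that: {E, P}.
Removed useless symbols: {F, T} and every production mentioning them.

E ::= - - | P P; P ::= n | + | ( n -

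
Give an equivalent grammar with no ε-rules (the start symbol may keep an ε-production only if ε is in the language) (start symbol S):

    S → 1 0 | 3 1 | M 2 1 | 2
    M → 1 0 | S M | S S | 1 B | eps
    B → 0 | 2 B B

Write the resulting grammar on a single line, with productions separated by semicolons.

Nullable set = {M}.
ε ∉ L(G), so no ε-production is kept.
For each production, add variants omitting each subset of nullable occurrences: S → M 2 1 gives M 2 1 | 2 1. M → S M gives S M | S.

S → 1 0 | 3 1 | M 2 1 | 2 1 | 2; M → 1 0 | S M | S | S S | 1 B; B → 0 | 2 B B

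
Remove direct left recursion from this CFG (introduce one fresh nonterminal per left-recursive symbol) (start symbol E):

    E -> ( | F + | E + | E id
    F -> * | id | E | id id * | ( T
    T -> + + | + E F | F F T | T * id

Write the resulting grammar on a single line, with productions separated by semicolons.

E, T are directly left-recursive.
For E: α = {+, id}, β = {(, F +}. Rewrite as E → β E' and E' → α E' | ε.
For T: α = {* id}, β = {+ +, + E F, F F T}. Rewrite as T → β T' and T' → α T' | ε.

E -> ( E' | F + E'; F -> * | id | E | id id * | ( T; T -> + + T' | + E F T' | F F T T'; E' -> + E' | id E' | epsilon; T' -> * id T' | epsilon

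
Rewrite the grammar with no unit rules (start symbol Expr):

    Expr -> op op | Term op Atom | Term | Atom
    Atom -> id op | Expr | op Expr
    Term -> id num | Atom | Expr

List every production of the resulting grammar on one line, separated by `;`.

Expr -> id num | id op | op Expr | op op | Term op Atom; Atom -> id num | id op | op Expr | op op | Term op Atom; Term -> id num | id op | op Expr | op op | Term op Atom

Unit pairs: Atom ⇒* {Expr, Term}; Expr ⇒* {Atom, Term}; Term ⇒* {Atom, Expr}.
For each unit pair (A, B), copy every non-unit production of B to A, then drop all unit productions.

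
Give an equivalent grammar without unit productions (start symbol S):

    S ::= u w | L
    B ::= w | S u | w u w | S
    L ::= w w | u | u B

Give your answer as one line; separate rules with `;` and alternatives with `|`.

S ::= w w | u | u B | u w; B ::= w w | u | u B | w | S u | w u w | u w; L ::= w w | u | u B

Unit pairs: B ⇒* {L, S}; S ⇒* {L}.
For every A with A ⇒* B via unit rules, add B's non-unit alternatives to A; then delete every rule of the form X → Y.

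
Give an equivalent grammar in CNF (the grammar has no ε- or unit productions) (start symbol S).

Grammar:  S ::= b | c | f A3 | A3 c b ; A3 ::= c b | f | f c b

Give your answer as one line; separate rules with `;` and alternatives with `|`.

S ::= b | c | X1 A3 | A3 Y1; A3 ::= X2 X3 | f | X1 Y2; X1 ::= f; X2 ::= c; X3 ::= b; Y1 ::= X2 X3; Y2 ::= X2 X3

Introduce a nonterminal for each terminal appearing in a rule of length ≥ 2: X1 → f, X2 → c, X3 → b.
Binarize each right-hand side of length ≥ 3 by chaining fresh nonterminals (Y1, Y2, …): affected rules were S → A3 X2 X3; A3 → X1 X2 X3.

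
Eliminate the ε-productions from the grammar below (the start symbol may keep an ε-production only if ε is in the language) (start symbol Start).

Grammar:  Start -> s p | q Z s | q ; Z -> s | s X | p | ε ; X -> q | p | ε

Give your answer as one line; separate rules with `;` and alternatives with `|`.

Nullable set = {X, Z}.
ε ∉ L(G), so no ε-production is kept.
Add the nullable-subset variants: Start → q Z s gives q Z s | q s.

Start -> s p | q Z s | q s | q; Z -> s | s X | p; X -> q | p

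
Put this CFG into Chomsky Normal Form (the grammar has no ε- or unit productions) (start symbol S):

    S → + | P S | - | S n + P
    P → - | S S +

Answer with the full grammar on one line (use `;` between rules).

S → + | P S | - | S Y1; P → - | S Y3; X1 → n; X2 → +; Y1 → X1 Y2; Y2 → X2 P; Y3 → S X2

Introduce a nonterminal for each terminal appearing in a rule of length ≥ 2: X1 → n, X2 → +.
Binarize each right-hand side of length ≥ 3 by chaining fresh nonterminals (Y1, Y2, …): affected rules were S → S X1 X2 P; P → S S X2.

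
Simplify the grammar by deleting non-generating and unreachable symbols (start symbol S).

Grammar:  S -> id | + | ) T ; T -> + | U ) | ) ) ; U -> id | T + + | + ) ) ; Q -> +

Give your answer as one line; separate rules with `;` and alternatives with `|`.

Generating nonterminals: {Q, S, T, U}.
Reachable from S after that: {S, T, U}.
Removed useless symbols: {Q} and every production mentioning them.

S -> id | + | ) T; T -> + | U ) | ) ); U -> id | T + + | + ) )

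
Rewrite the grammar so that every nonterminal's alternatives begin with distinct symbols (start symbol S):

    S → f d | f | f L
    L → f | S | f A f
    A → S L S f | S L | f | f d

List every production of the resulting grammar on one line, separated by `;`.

S has alternatives sharing prefix 'f': factor to S → f S' with S' → d | ε | L.
L has alternatives sharing prefix 'f': factor to L → f L' with L' → ε | A f.
A has alternatives sharing prefix 'S L': factor to A → S L A' with A' → S f | ε.
A has alternatives sharing prefix 'f': factor to A → f A'' with A'' → ε | d.

S → f S'; L → S | f L'; A → S L A' | f A''; S' → d | ε | L; L' → ε | A f; A' → S f | ε; A'' → ε | d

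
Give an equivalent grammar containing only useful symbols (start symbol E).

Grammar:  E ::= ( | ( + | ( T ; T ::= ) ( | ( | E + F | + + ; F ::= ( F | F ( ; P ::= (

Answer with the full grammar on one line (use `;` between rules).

Generating nonterminals: {E, P, T}.
Reachable from E after that: {E, T}.
Removed useless symbols: {F, P} and every production mentioning them.

E ::= ( | ( + | ( T; T ::= ) ( | ( | + +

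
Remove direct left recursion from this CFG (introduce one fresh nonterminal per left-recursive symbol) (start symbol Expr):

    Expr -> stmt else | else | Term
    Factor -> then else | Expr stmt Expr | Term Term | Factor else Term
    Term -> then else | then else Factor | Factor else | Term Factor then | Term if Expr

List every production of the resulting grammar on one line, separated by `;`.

Expr -> stmt else | else | Term; Factor -> then else Factor1 | Expr stmt Expr Factor1 | Term Term Factor1; Term -> then else Term1 | then else Factor Term1 | Factor else Term1; Factor1 -> else Term Factor1 | ε; Term1 -> Factor then Term1 | if Expr Term1 | ε

Directly left-recursive nonterminals: Factor, Term.
For Factor: α = {else Term}, β = {then else, Expr stmt Expr, Term Term}. Rewrite as Factor → β Factor1 and Factor1 → α Factor1 | ε.
For Term: α = {Factor then, if Expr}, β = {then else, then else Factor, Factor else}. Rewrite as Term → β Term1 and Term1 → α Term1 | ε.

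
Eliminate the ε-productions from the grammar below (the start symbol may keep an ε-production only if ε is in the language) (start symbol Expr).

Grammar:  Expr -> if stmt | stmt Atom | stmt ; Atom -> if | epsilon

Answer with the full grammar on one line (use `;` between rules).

Expr -> if stmt | stmt Atom | stmt; Atom -> if

Nullable nonterminals: {Atom}.
ε ∉ L(G), so no ε-production is kept.
Add the nullable-subset variants: Expr → stmt Atom gives stmt Atom | stmt.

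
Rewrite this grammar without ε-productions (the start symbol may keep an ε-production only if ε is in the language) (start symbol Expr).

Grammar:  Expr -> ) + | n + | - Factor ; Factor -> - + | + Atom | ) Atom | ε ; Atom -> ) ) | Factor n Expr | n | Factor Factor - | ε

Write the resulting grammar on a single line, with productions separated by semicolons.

Nullable nonterminals: {Atom, Factor}.
ε ∉ L(G), so no ε-production is kept.
For each production, add variants omitting each subset of nullable occurrences: Expr → - Factor gives - Factor | -. Factor → + Atom gives + Atom | +. Factor → ) Atom gives ) Atom | ). Atom → Factor n Expr gives Factor n Expr | n Expr.

Expr -> ) + | n + | - Factor | -; Factor -> - + | + Atom | + | ) Atom | ); Atom -> ) ) | Factor n Expr | n Expr | n | Factor Factor - | Factor - | -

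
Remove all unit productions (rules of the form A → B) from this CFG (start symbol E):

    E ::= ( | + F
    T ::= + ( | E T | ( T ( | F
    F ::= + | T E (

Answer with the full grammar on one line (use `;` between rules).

E ::= ( | + F; T ::= + | T E ( | + ( | E T | ( T (; F ::= + | T E (

Unit pairs: T ⇒* {F}.
Replace each nonterminal's rules with the union of the non-unit rules of every nonterminal it unit-derives.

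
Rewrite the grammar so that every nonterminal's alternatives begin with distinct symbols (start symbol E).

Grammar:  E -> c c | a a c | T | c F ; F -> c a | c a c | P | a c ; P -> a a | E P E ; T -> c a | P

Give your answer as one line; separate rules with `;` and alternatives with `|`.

E has alternatives sharing prefix 'c': factor to E → c E' with E' → c | F.
F has alternatives sharing prefix 'c a': factor to F → c a F' with F' → ε | c.

E -> a a c | T | c E'; F -> P | a c | c a F'; P -> a a | E P E; T -> c a | P; E' -> c | F; F' -> ε | c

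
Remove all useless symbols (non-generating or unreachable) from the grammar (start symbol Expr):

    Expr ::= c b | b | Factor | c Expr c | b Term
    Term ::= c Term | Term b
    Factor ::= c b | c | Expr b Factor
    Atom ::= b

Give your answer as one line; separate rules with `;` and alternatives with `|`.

Generating nonterminals: {Atom, Expr, Factor}.
Reachable from Expr after that: {Expr, Factor}.
Removed useless symbols: {Atom, Term} and every production mentioning them.

Expr ::= c b | b | Factor | c Expr c; Factor ::= c b | c | Expr b Factor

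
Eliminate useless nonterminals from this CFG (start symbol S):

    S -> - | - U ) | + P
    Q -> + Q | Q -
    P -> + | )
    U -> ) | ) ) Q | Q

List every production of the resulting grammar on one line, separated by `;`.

S -> - | - U ) | + P; P -> + | ); U -> )

Generating nonterminals: {P, S, U}.
Reachable from S after that: {P, S, U}.
Removed useless symbols: {Q} and every production mentioning them.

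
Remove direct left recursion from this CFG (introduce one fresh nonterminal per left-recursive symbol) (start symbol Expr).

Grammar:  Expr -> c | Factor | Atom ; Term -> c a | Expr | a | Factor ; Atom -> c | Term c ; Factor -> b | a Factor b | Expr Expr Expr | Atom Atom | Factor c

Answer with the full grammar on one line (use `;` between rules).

Expr -> c | Factor | Atom; Term -> c a | Expr | a | Factor; Atom -> c | Term c; Factor -> b Factor1 | a Factor b Factor1 | Expr Expr Expr Factor1 | Atom Atom Factor1; Factor1 -> c Factor1 | ε

Left recursion appears on Factor.
For Factor: α = {c}, β = {b, a Factor b, Expr Expr Expr, Atom Atom}. Rewrite as Factor → β Factor1 and Factor1 → α Factor1 | ε.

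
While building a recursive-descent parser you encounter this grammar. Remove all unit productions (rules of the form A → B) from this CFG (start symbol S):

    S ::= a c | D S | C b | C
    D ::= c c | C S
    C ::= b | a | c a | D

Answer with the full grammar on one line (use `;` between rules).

Unit pairs: C ⇒* {D}; S ⇒* {C, D}.
Replace each nonterminal's rules with the union of the non-unit rules of every nonterminal it unit-derives.

S ::= c c | C S | b | a | c a | a c | D S | C b; D ::= c c | C S; C ::= b | a | c a | c c | C S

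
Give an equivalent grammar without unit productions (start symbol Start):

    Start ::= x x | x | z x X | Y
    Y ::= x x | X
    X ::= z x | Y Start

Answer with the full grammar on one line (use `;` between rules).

Unit pairs: Start ⇒* {X, Y}; Y ⇒* {X}.
Replace each nonterminal's rules with the union of the non-unit rules of every nonterminal it unit-derives.

Start ::= x x | x | z x X | z x | Y Start; Y ::= z x | Y Start | x x; X ::= z x | Y Start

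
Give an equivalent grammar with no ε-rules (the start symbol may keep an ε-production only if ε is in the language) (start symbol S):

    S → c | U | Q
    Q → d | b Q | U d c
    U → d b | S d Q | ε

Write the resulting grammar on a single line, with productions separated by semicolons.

S → c | U | Q | ε; Q → d | b Q | U d c | d c; U → d b | S d Q | d Q

Nullable set = {S, U}.
ε ∈ L(G) since S is nullable, so keep S → ε.
Add the nullable-subset variants: Q → U d c gives U d c | d c. U → S d Q gives S d Q | d Q.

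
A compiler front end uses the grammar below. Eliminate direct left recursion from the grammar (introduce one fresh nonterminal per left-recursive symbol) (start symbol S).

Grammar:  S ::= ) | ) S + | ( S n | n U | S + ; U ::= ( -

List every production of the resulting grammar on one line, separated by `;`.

S ::= ) S' | ) S + S' | ( S n S' | n U S'; U ::= ( -; S' ::= + S' | ε

S is directly left-recursive.
For S: α = {+}, β = {), ) S +, ( S n, n U}. Rewrite as S → β S' and S' → α S' | ε.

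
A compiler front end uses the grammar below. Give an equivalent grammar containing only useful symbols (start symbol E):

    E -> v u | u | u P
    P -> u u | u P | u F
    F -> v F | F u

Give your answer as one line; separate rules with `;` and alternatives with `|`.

Generating nonterminals: {E, P}.
Reachable from E after that: {E, P}.
Removed useless symbols: {F} and every production mentioning them.

E -> v u | u | u P; P -> u u | u P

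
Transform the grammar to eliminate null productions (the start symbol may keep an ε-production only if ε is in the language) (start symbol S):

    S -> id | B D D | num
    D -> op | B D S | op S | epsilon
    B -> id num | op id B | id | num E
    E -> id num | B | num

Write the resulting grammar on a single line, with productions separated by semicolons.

S -> id | B D D | B D | B | num; D -> op | B D S | B S | op S; B -> id num | op id B | id | num E; E -> id num | B | num

Nullable nonterminals: {D}.
ε ∉ L(G), so no ε-production is kept.
Expand every rule over subsets of its nullable positions: S → B D D gives B D D | B D | B. D → B D S gives B D S | B S.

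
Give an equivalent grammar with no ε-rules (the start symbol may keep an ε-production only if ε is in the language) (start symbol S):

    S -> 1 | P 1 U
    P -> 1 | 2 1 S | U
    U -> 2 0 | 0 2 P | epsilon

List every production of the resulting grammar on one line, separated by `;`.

S -> 1 | P 1 U | P 1 | 1 U; P -> 1 | 2 1 S | U; U -> 2 0 | 0 2 P | 0 2

Nullable set = {P, U}.
ε ∉ L(G), so no ε-production is kept.
Expand every rule over subsets of its nullable positions: S → P 1 U gives P 1 U | P 1 | 1 U. U → 0 2 P gives 0 2 P | 0 2.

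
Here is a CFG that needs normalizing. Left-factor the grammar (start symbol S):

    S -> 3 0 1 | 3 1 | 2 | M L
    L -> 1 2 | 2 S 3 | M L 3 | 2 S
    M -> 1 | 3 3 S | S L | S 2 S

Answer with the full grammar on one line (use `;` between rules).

S -> 2 | M L | 3 S'; L -> 1 2 | M L 3 | 2 S L'; M -> 1 | 3 3 S | S M'; S' -> 0 1 | 1; L' -> 3 | ε; M' -> L | 2 S

S has alternatives sharing prefix '3': factor to S → 3 S' with S' → 0 1 | 1.
L has alternatives sharing prefix '2 S': factor to L → 2 S L' with L' → 3 | ε.
M has alternatives sharing prefix 'S': factor to M → S M' with M' → L | 2 S.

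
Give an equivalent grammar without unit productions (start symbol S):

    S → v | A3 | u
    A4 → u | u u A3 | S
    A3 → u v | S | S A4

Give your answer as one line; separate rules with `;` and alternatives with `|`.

S → v | u | u v | S A4; A4 → u | u u A3 | v | u v | S A4; A3 → v | u | u v | S A4

Unit pairs: A3 ⇒* {S}; A4 ⇒* {A3, S}; S ⇒* {A3}.
For each unit pair (A, B), copy every non-unit production of B to A, then drop all unit productions.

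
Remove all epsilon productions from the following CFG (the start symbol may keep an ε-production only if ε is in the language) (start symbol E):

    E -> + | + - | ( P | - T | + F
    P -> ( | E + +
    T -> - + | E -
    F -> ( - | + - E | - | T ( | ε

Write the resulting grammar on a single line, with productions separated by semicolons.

Nullable set = {F}.
ε ∉ L(G), so no ε-production is kept.

E -> + | + - | ( P | - T | + F; P -> ( | E + +; T -> - + | E -; F -> ( - | + - E | - | T (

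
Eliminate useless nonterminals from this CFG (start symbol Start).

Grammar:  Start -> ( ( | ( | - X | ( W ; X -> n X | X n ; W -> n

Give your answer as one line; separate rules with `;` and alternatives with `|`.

Start -> ( ( | ( | ( W; W -> n

Generating nonterminals: {Start, W}.
Reachable from Start after that: {Start, W}.
Removed useless symbols: {X} and every production mentioning them.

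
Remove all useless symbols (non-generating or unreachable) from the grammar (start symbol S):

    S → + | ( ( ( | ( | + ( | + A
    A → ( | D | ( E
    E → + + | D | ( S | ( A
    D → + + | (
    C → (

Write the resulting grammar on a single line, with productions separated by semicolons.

S → + | ( ( ( | ( | + ( | + A; A → ( | D | ( E; E → + + | D | ( S | ( A; D → + + | (

Generating nonterminals: {A, C, D, E, S}.
Reachable from S after that: {A, D, E, S}.
Removed useless symbols: {C} and every production mentioning them.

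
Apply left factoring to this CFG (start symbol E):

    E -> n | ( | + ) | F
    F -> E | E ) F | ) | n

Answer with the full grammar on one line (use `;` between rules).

E -> n | ( | + ) | F; F -> ) | n | E F'; F' -> ε | ) F

F has alternatives sharing prefix 'E': factor to F → E F' with F' → ε | ) F.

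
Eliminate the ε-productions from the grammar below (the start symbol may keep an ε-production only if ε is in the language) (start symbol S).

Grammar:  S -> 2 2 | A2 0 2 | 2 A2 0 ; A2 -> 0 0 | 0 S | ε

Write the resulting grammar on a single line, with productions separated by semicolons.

The nullable symbols are {A2}.
ε ∉ L(G), so no ε-production is kept.
Add the nullable-subset variants: S → A2 0 2 gives A2 0 2 | 0 2. S → 2 A2 0 gives 2 A2 0 | 2 0.

S -> 2 2 | A2 0 2 | 0 2 | 2 A2 0 | 2 0; A2 -> 0 0 | 0 S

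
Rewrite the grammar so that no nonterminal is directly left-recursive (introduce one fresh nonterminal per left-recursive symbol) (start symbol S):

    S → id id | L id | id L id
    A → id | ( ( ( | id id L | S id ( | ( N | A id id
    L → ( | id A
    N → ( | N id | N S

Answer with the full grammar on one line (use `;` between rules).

Left recursion appears on A, N.
For A: α = {id id}, β = {id, ( ( (, id id L, S id (, ( N}. Rewrite as A → β A' and A' → α A' | ε.
For N: α = {id, S}, β = {(}. Rewrite as N → β N' and N' → α N' | ε.

S → id id | L id | id L id; A → id A' | ( ( ( A' | id id L A' | S id ( A' | ( N A'; L → ( | id A; N → ( N'; A' → id id A' | ε; N' → id N' | S N' | ε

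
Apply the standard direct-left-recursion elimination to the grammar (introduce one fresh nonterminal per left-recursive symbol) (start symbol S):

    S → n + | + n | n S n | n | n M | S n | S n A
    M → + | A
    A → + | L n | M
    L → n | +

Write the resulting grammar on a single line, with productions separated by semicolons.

Left recursion appears on S.
For S: α = {n, n A}, β = {n +, + n, n S n, n, n M}. Rewrite as S → β S' and S' → α S' | ε.

S → n + S' | + n S' | n S n S' | n S' | n M S'; M → + | A; A → + | L n | M; L → n | +; S' → n S' | n A S' | ε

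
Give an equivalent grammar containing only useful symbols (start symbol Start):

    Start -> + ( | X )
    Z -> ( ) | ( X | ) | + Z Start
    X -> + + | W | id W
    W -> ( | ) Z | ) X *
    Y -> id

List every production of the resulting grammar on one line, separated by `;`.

Start -> + ( | X ); Z -> ( ) | ( X | ) | + Z Start; X -> + + | W | id W; W -> ( | ) Z | ) X *

Generating nonterminals: {Start, W, X, Y, Z}.
Reachable from Start after that: {Start, W, X, Z}.
Removed useless symbols: {Y} and every production mentioning them.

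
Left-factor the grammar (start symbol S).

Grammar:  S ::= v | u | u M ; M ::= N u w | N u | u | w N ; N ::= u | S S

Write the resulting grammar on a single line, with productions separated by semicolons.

S ::= v | u S'; M ::= u | w N | N u M'; N ::= u | S S; S' ::= eps | M; M' ::= w | eps

S has alternatives sharing prefix 'u': factor to S → u S' with S' → ε | M.
M has alternatives sharing prefix 'N u': factor to M → N u M' with M' → w | ε.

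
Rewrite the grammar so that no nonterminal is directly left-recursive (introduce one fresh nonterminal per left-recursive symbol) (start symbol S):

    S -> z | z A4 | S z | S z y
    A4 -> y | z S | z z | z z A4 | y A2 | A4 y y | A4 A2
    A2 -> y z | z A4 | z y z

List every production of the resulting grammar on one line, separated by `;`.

S -> z S' | z A4 S'; A4 -> y A4' | z S A4' | z z A4' | z z A4 A4' | y A2 A4'; A2 -> y z | z A4 | z y z; S' -> z S' | z y S' | ε; A4' -> y y A4' | A2 A4' | ε

S, A4 are directly left-recursive.
For S: α = {z, z y}, β = {z, z A4}. Rewrite as S → β S' and S' → α S' | ε.
For A4: α = {y y, A2}, β = {y, z S, z z, z z A4, y A2}. Rewrite as A4 → β A4' and A4' → α A4' | ε.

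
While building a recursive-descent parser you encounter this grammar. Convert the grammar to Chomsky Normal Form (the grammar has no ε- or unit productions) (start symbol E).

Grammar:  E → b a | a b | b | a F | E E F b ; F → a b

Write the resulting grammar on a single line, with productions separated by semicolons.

E → X1 X2 | X2 X1 | b | X2 F | E Y1; F → X2 X1; X1 → b; X2 → a; Y1 → E Y2; Y2 → F X1

Introduce a nonterminal for each terminal appearing in a rule of length ≥ 2: X1 → b, X2 → a.
Binarize each right-hand side of length ≥ 3 by chaining fresh nonterminals (Y1, Y2, …): affected rules were E → E E F X1.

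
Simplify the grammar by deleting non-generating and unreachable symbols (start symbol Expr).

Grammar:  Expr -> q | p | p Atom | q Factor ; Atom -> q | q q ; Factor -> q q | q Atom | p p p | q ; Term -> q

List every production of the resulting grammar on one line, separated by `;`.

Expr -> q | p | p Atom | q Factor; Atom -> q | q q; Factor -> q q | q Atom | p p p | q

Generating nonterminals: {Atom, Expr, Factor, Term}.
Reachable from Expr after that: {Atom, Expr, Factor}.
Removed useless symbols: {Term} and every production mentioning them.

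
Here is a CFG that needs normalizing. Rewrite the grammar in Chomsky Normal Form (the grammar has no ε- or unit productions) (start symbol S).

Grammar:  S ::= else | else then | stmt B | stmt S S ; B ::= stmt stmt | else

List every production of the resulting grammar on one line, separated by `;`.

S ::= else | X1 X2 | X3 B | X3 Y1; B ::= X3 X3 | else; X1 ::= else; X2 ::= then; X3 ::= stmt; Y1 ::= S S

Introduce a nonterminal for each terminal appearing in a rule of length ≥ 2: X1 → else, X2 → then, X3 → stmt.
Binarize each right-hand side of length ≥ 3 by chaining fresh nonterminals (Y1, Y2, …): affected rules were S → X3 S S.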